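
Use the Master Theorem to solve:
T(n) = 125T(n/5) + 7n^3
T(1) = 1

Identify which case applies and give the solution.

a=125, b=5, f(n)=7n^3. log_5(125) = 3. Since c=3 = 3, Case 2 applies: T(n) = Θ(n^log_b(a) · log n) = O(n^3 log n).

Answer: O(n^3 log n) - Case 2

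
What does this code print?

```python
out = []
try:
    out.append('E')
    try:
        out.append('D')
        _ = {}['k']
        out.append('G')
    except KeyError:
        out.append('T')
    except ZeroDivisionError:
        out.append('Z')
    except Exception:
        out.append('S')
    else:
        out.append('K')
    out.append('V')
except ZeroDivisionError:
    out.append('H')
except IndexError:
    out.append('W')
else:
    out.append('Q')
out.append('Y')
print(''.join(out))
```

Execution trace: 'E' (try body) → 'D' (inner try body) → 'T' (inner except KeyError) → 'V' (try body, no exception) → 'Q' (else) → 'Y' (after the try/except). Output: EDTVQY

Answer: EDTVQY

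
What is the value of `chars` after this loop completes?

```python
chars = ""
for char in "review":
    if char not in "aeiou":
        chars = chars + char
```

Remove vowels from 'review'
`chars` takes the values: "" → "r" → "rv" → "rvw"

Answer: "rvw"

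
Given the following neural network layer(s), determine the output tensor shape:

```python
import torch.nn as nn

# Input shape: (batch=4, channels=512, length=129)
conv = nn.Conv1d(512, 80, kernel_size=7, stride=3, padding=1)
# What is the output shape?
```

Input: (4, 512, 129) -> Output: (4, 80, 42)

Answer: (4, 80, 42)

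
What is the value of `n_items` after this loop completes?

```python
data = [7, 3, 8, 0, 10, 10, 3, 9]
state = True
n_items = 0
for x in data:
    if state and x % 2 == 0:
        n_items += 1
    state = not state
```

Count even values at even positions
`n_items` takes the values: 0 → 1 → 2

Answer: 2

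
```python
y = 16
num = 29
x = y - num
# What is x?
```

Trace:
`y = 16` → y = 16
`num = 29` → num = 29
`x = y - num` → x = -13
So x = -13

Answer: -13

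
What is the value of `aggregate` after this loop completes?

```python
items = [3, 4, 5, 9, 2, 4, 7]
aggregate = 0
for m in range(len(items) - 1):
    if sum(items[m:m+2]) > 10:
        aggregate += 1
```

Count windows with sum > 10
`aggregate` takes the values: 0 → 1 → 2 → 3

Answer: 3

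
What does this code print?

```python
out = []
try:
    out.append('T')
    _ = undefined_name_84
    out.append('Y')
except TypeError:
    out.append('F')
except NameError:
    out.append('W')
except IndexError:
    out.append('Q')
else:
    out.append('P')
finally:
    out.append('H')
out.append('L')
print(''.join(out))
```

Execution trace: 'T' (try body) → 'W' (except NameError) → 'H' (finally) → 'L' (after the try/except). Output: TWHL

Answer: TWHL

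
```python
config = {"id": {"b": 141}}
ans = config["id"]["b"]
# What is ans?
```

Trace:
`config = {"id": {"b": 141}}` → config = {'id': {'b': 141}}
`ans = config["id"]["b"]` → ans = 141
So ans = 141

Answer: 141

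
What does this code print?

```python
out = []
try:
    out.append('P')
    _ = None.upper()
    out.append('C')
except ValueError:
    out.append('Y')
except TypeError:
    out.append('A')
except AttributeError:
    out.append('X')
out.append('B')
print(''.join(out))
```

Execution trace: 'P' (try body) → 'X' (except AttributeError) → 'B' (after the try/except). Output: PXB

Answer: PXB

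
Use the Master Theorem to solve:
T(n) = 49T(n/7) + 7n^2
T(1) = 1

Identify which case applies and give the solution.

a=49, b=7, f(n)=7n^2. log_7(49) = 2. Since c=2 = 2, Case 2 applies: T(n) = Θ(n^log_b(a) · log n) = O(n^2 log n).

Answer: O(n^2 log n) - Case 2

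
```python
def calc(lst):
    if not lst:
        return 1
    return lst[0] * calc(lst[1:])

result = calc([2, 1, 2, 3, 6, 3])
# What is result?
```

Product over [2, 1, 2, 3, 6, 3] = 2 * 1 * 2 * 3 * 6 * 3 = 216

Answer: 216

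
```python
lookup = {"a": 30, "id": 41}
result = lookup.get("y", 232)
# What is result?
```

Trace:
`lookup = {"a": 30, "id": 41}` → lookup = {'a': 30, 'id': 41}
`result = lookup.get("y", 232)` → result = 232
So result = 232

Answer: 232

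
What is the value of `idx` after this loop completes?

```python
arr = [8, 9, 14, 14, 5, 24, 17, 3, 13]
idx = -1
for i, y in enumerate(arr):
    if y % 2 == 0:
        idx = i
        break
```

First even number index in [8, 9, 14, 14, 5, 24, 17, 3, 13]
`idx` takes the values: -1 → 0

Answer: 0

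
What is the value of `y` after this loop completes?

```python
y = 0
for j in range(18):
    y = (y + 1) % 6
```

Increment mod 6, 18 times = 0
`y` takes the values: 0 → 1 → 2 → 3 → 4 → 5 → 0 → 1 → 2 → 3 → 4 → 5 → 0 → 1 → 2 → 3 → 4 → 5 → 0

Answer: 0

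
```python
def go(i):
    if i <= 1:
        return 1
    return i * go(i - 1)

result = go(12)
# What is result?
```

go(12) = 12 * 11 * 10 * 9 * 8 * 7 * 6 * 5 * 4 * 3 * 2 * 1 = 479001600

Answer: 479001600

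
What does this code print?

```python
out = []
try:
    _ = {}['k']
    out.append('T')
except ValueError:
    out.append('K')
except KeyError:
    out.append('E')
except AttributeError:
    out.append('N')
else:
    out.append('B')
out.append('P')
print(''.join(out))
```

Execution trace: 'E' (except KeyError) → 'P' (after the try/except). Output: EP

Answer: EP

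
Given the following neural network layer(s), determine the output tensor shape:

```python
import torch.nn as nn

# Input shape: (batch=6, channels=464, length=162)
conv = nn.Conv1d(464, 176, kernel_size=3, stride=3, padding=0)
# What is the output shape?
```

Input: (6, 464, 162) -> Output: (6, 176, 54)

Answer: (6, 176, 54)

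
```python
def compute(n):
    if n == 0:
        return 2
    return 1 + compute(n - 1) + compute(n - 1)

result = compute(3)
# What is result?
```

compute(n) = 1 + 2·compute(n-1), compute(0)=2. Closed form: (2+1)·2^3 - 1 = 23.

Answer: 23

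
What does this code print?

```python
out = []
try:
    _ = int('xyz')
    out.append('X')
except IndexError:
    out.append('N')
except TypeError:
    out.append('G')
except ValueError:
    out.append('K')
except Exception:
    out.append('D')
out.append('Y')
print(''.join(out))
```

Execution trace: 'K' (except ValueError) → 'Y' (after the try/except). Output: KY

Answer: KY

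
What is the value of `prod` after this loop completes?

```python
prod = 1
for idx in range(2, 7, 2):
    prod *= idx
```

Product of even numbers 2 to 6
`prod` takes the values: 1 → 2 → 8 → 48

Answer: 48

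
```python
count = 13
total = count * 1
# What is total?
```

Trace:
`count = 13` → count = 13
`total = count * 1` → total = 13
So total = 13

Answer: 13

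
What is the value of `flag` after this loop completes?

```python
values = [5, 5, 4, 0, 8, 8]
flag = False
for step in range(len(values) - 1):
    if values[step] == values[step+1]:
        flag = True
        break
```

Check consecutive duplicates in [5, 5, 4, 0, 8, 8]
`flag` takes the values: False → True

Answer: True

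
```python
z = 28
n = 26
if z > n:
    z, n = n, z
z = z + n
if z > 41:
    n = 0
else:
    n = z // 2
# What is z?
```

Trace:
`z = 28` → z = 28
`n = 26` → n = 26
`if z > n: ...` → z > n is True → z = 26; n = 28
`z = z + n` → z = 54
`if z > 41: ...` → z > 41 is True → n = 0
So z = 54

Answer: 54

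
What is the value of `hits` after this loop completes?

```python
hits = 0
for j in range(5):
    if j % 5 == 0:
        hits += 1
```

Count numbers divisible by 5 in range(5)
`hits` takes the values: 0 → 1

Answer: 1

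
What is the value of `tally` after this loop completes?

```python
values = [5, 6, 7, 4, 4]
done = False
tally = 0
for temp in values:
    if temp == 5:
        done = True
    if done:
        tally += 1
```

Count elements after first 5 in [5, 6, 7, 4, 4]
`tally` takes the values: 0 → 1 → 2 → 3 → 4 → 5

Answer: 5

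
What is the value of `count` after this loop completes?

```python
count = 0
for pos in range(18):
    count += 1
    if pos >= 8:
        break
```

Loop breaks when pos reaches 8, count is 9
`count` takes the values: 0 → 1 → 2 → 3 → 4 → 5 → 6 → 7 → 8 → 9

Answer: 9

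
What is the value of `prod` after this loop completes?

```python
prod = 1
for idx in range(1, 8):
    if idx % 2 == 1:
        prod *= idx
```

Product of odd numbers 1 to 7
`prod` takes the values: 1 → 3 → 15 → 105

Answer: 105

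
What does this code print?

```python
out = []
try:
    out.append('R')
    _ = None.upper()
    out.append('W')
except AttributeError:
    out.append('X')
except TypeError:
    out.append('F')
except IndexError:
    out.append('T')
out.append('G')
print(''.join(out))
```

Execution trace: 'R' (try body) → 'X' (except AttributeError) → 'G' (after the try/except). Output: RXG

Answer: RXG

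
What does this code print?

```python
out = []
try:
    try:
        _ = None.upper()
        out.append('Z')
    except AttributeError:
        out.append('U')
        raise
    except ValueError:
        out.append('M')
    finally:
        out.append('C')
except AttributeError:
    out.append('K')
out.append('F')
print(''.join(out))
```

Execution trace: 'U' (inner except AttributeError) → 'C' (inner finally) → 'K' (outer except AttributeError) → 'F' (after the try/except). Output: UCKF

Answer: UCKF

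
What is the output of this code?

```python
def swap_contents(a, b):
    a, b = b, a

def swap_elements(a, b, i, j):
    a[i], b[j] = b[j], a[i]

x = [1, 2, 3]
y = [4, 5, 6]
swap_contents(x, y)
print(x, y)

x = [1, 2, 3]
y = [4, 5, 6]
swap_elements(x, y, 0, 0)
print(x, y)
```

Key concept: parameter rebinding vs mutation.
Step by step:
`x = [1, 2, 3]` → x = [1, 2, 3]
`y = [4, 5, 6]` → y = [4, 5, 6]
`swap_contents(x, y)` → no visible change to tracked variables
`print(x, y)` → prints [1, 2, 3] [4, 5, 6]
`x = [1, 2, 3]` → x = [1, 2, 3]
`y = [4, 5, 6]` → y = [4, 5, 6]
`swap_elements(x, y, 0, 0)` → x = [4, 2, 3]; y = [1, 5, 6]
`print(x, y)` → prints [4, 2, 3] [1, 5, 6]

Answer:
[1, 2, 3] [4, 5, 6]
[4, 2, 3] [1, 5, 6]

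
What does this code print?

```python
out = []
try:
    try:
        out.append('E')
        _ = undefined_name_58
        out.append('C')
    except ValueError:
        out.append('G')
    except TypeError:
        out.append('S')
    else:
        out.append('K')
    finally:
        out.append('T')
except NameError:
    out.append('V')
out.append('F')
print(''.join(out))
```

Execution trace: 'E' (try body) → 'T' (finally) → 'V' (outer except NameError) → 'F' (after the try/except). Output: ETVF

Answer: ETVF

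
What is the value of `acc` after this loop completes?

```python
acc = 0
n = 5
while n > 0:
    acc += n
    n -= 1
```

Sum 5 down to 1
`acc` takes the values: 0 → 5 → 9 → 12 → 14 → 15

Answer: 15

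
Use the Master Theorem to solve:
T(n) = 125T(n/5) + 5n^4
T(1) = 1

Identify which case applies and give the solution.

a=125, b=5, f(n)=5n^4. log_5(125) = 3. Since c=4 > 3 and the regularity condition holds (125(n/5)^4 = (125/5^4)n^4 with 125/5^4 < 1), Case 3 applies: T(n) = Θ(f(n)) = O(n^4).

Answer: O(n^4) - Case 3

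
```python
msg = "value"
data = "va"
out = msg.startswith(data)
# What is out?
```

Trace:
`msg = "value"` → msg = 'value'
`data = "va"` → data = 'va'
`out = msg.startswith(data)` → out = True
So out = True

Answer: True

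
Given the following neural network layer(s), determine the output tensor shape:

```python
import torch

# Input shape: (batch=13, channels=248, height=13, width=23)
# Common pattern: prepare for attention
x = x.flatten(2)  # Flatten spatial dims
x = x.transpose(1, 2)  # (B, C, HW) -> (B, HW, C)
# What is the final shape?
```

Input: (13, 248, 13, 23) -> after flatten(2): (13, 248, 299) -> Output: (13, 299, 248)

Answer: (13, 299, 248)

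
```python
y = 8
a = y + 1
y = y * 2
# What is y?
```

Trace:
`y = 8` → y = 8
`a = y + 1` → a = 9
`y = y * 2` → y = 16
So y = 16

Answer: 16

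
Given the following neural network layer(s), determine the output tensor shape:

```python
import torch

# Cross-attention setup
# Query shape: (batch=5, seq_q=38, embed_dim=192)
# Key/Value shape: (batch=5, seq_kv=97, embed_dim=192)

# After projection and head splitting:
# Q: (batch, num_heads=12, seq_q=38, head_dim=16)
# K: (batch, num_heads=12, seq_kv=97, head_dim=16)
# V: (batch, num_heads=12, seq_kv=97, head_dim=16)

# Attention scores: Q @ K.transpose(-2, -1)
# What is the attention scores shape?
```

Input: (5, 38, 192) -> Output: (5, 12, 38, 97)

Answer: (5, 12, 38, 97)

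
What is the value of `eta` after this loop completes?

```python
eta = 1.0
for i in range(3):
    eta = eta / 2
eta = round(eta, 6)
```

Halving LR 3 times: 1 / 2^3
`eta` takes the values: 1.0 → 0.5 → 0.25 → 0.125

Answer: 0.125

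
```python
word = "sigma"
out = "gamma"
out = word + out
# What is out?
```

Trace:
`word = "sigma"` → word = 'sigma'
`out = "gamma"` → out = 'gamma'
`out = word + out` → out = 'sigmagamma'
So out = 'sigmagamma'

Answer: 'sigmagamma'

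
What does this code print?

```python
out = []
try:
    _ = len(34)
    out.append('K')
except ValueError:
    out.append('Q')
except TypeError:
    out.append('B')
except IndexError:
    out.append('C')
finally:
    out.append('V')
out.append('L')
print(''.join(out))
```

Execution trace: 'B' (except TypeError) → 'V' (finally) → 'L' (after the try/except). Output: BVL

Answer: BVL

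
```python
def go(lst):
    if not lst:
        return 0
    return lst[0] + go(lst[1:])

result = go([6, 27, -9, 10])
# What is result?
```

6 + 27 + (-9) + 10 + 0 = 34

Answer: 34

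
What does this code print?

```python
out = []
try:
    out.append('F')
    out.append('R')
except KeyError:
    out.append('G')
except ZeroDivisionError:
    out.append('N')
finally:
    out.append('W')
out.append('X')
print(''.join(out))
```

Execution trace: 'F' (try body) → 'R' (try body, no exception) → 'W' (finally) → 'X' (after the try/except). Output: FRWX

Answer: FRWX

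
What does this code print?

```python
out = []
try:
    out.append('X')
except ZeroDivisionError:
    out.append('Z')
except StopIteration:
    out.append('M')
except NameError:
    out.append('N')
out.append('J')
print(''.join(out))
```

Execution trace: 'X' (try body, no exception) → 'J' (after the try/except). Output: XJ

Answer: XJ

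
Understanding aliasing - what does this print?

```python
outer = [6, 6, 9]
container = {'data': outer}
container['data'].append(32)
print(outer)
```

Key concept: dict holds reference to list.
Step by step:
`outer = [6, 6, 9]` → outer = [6, 6, 9]
`container = {'data': outer}` → container = {'data': [6, 6, 9]}
`container['data'].append(32)` → outer = [6, 6, 9, 32]; container = {'data': [6, 6, 9, 32]}
`print(outer)` → prints [6, 6, 9, 32]

Answer: [6, 6, 9, 32]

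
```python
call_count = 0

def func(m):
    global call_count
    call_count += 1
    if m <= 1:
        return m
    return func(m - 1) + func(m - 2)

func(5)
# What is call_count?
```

Calls(m) = 1 + Calls(m-1) + Calls(m-2); Calls(0)=Calls(1)=1. For m=5 this gives 15.

Answer: 15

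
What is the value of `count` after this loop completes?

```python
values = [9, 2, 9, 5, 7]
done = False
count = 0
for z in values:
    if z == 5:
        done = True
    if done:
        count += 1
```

Count elements after first 5 in [9, 2, 9, 5, 7]
`count` takes the values: 0 → 1 → 2

Answer: 2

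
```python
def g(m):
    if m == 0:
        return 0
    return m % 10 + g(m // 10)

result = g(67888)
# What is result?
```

Sum of digits of 67888: 8 + 8 + 8 + 7 + 6 = 37

Answer: 37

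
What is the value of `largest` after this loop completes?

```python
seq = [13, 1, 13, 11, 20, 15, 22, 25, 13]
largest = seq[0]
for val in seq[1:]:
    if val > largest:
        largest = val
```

Maximum of [13, 1, 13, 11, 20, 15, 22, 25, 13]
`largest` takes the values: 13 → 20 → 22 → 25

Answer: 25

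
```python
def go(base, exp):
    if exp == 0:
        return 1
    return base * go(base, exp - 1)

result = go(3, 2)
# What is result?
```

go(3, 2) = 3 * 3 = 9

Answer: 9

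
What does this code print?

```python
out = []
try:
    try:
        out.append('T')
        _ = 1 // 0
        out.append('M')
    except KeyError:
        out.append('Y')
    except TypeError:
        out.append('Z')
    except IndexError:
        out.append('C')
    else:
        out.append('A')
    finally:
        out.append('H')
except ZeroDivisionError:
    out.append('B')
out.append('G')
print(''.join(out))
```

Execution trace: 'T' (try body) → 'H' (finally) → 'B' (outer except ZeroDivisionError) → 'G' (after the try/except). Output: THBG

Answer: THBG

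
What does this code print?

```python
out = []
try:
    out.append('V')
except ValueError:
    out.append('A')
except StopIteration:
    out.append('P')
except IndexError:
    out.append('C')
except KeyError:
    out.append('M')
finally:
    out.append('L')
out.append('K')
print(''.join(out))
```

Execution trace: 'V' (try body, no exception) → 'L' (finally) → 'K' (after the try/except). Output: VLK

Answer: VLK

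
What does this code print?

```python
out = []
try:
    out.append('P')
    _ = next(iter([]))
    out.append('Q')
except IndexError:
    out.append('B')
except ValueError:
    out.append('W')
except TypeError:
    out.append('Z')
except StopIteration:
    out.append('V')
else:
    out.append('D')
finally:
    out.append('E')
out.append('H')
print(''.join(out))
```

Execution trace: 'P' (try body) → 'V' (except StopIteration) → 'E' (finally) → 'H' (after the try/except). Output: PVEH

Answer: PVEH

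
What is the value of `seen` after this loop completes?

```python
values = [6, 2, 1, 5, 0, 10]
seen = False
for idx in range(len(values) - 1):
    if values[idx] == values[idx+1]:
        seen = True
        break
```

Check consecutive duplicates in [6, 2, 1, 5, 0, 10]
`seen` takes the values: False

Answer: False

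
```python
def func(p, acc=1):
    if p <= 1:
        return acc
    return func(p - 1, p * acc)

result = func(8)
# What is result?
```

Accumulator trace (n, acc): (8, 1) -> (7, 8) -> (6, 56) -> (5, 336) -> (4, 1680) -> (3, 6720) -> (2, 20160) -> (1, 40320) -> return 40320

Answer: 40320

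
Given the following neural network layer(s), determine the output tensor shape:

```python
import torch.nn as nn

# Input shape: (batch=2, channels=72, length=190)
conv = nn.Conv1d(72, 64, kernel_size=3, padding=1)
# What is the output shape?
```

Input: (2, 72, 190) -> Output: (2, 64, 190)

Answer: (2, 64, 190)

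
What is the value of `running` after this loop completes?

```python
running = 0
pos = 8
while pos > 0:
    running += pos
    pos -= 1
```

Sum 8 down to 1
`running` takes the values: 0 → 8 → 15 → 21 → 26 → 30 → 33 → 35 → 36

Answer: 36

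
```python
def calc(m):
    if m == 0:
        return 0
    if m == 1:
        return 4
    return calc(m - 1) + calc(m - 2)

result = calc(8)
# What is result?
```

Build up from base cases: calc(0)=0, calc(1)=4, calc(2)=4, calc(3)=8, calc(4)=12, calc(5)=20, calc(6)=32, ..., calc(8)=84

Answer: 84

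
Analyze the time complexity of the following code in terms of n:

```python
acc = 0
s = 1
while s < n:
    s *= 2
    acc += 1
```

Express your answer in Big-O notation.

Each loop level contributes: log n. Multiplying the contributions gives O(log n).

Answer: O(log n)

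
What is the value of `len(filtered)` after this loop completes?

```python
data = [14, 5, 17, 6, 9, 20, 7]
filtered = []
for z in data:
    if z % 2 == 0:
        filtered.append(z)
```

Count even numbers in [14, 5, 17, 6, 9, 20, 7]
`filtered` takes the values: [] → [14] → [14, 6] → [14, 6, 20]
So `len(filtered)` = 3

Answer: 3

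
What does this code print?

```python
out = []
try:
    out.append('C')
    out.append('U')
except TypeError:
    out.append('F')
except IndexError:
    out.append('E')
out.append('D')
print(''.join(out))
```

Execution trace: 'C' (try body) → 'U' (try body, no exception) → 'D' (after the try/except). Output: CUD

Answer: CUD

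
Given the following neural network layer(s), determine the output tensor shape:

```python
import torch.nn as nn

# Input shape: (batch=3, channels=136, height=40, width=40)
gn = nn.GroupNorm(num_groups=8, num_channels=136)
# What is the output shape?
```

Input: (3, 136, 40, 40) -> Output: (3, 136, 40, 40)

Answer: (3, 136, 40, 40)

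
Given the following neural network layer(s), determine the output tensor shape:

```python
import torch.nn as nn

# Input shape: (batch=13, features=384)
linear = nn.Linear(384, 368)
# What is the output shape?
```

Input: (13, 384) -> Output: (13, 368)

Answer: (13, 368)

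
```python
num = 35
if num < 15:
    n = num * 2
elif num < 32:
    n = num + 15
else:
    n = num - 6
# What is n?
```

Trace:
`num = 35` → num = 35
`if num < 15: ...` → num < 15 is False, num < 32 is False, take else branch → n = 29
So n = 29

Answer: 29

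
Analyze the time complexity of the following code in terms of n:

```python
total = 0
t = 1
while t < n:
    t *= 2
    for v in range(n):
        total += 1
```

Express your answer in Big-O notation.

Each loop level contributes: log n × n. Multiplying the contributions gives O(n log n).

Answer: O(n log n)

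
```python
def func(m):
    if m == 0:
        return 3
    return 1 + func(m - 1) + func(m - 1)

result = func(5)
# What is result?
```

func(m) = 1 + 2·func(m-1), func(0)=3. Closed form: (3+1)·2^5 - 1 = 127.

Answer: 127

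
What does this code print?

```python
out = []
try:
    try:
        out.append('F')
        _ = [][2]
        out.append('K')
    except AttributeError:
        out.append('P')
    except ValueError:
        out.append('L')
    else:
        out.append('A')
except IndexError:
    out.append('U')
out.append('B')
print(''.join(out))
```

Execution trace: 'F' (inner try body) → 'U' (outer except IndexError) → 'B' (after the try/except). Output: FUB

Answer: FUB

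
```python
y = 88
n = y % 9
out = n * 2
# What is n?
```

Trace:
`y = 88` → y = 88
`n = y % 9` → n = 7
`out = n * 2` → out = 14
So n = 7

Answer: 7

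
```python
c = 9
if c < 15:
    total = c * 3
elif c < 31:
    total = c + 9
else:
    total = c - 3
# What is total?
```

Trace:
`c = 9` → c = 9
`if c < 15: ...` → c < 15 is True → total = 27
So total = 27

Answer: 27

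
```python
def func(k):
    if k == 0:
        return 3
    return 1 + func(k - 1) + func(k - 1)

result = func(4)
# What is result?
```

func(k) = 1 + 2·func(k-1), func(0)=3. Closed form: (3+1)·2^4 - 1 = 63.

Answer: 63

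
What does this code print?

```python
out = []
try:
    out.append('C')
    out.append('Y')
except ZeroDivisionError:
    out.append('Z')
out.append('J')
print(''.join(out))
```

Execution trace: 'C' (try body) → 'Y' (try body, no exception) → 'J' (after the try/except). Output: CYJ

Answer: CYJ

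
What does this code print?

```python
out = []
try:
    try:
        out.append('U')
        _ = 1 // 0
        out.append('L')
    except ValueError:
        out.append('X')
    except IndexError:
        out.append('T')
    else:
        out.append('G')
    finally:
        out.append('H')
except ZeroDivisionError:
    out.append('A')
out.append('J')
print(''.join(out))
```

Execution trace: 'U' (try body) → 'H' (finally) → 'A' (outer except ZeroDivisionError) → 'J' (after the try/except). Output: UHAJ

Answer: UHAJ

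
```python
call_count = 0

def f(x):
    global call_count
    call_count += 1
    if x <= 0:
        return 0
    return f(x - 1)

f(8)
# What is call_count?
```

Linear recursion stepping by 1: 9 calls from x=8 down to ≤0.

Answer: 9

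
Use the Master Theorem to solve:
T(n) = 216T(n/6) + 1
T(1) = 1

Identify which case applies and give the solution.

a=216, b=6, f(n)=1. log_6(216) = 3. Since c=0 < 3, Case 1 applies: T(n) = Θ(n^log_b(a)) = O(n^3).

Answer: O(n^3) - Case 1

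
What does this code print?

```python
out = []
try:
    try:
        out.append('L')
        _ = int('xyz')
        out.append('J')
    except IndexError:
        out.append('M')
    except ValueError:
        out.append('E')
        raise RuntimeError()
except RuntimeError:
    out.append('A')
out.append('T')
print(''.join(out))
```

Execution trace: 'L' (inner try body) → 'E' (inner except ValueError) → 'A' (outer except RuntimeError) → 'T' (after the try/except). Output: LEAT

Answer: LEAT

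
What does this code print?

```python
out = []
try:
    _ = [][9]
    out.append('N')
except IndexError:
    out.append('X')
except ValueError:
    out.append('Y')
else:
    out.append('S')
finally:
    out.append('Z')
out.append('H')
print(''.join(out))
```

Execution trace: 'X' (except IndexError) → 'Z' (finally) → 'H' (after the try/except). Output: XZH

Answer: XZH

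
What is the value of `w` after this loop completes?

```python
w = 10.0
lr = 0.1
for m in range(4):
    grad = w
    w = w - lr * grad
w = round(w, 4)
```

Gradient descent: w = 10.0 * (1 - 0.1)^4
`w` takes the values: 10.0 → 9.0 → 8.1 → 7.29 → 6.561

Answer: 6.561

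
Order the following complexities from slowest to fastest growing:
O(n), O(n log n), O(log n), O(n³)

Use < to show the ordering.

Ordered by growth rate: O(log n) < O(n) < O(n log n) < O(n³)

Answer: O(log n) < O(n) < O(n log n) < O(n³)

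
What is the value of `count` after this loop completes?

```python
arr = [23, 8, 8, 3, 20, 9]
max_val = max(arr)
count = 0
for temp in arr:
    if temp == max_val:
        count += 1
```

Count of max value 23 in [23, 8, 8, 3, 20, 9]
`count` takes the values: 0 → 1

Answer: 1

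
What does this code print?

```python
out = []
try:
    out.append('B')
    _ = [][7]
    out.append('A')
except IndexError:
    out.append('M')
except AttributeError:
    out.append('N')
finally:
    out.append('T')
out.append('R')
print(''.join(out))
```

Execution trace: 'B' (try body) → 'M' (except IndexError) → 'T' (finally) → 'R' (after the try/except). Output: BMTR

Answer: BMTR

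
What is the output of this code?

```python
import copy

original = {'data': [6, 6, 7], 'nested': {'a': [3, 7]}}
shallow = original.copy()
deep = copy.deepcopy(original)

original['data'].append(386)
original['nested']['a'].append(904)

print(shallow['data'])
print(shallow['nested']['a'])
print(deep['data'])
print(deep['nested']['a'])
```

Key concept: comparing shallow vs deep copy.
Step by step:
`original = {'data': [6, 6, 7], 'nested': {'a': [3, 7]}}` → original = {'data': [6, 6, 7], 'nested': {'a': [3, 7]}}
`shallow = original.copy()` → shallow = {'data': [6, 6, 7], 'nested': {'a': [3, 7]}}
`deep = copy.deepcopy(original)` → deep = {'data': [6, 6, 7], 'nested': {'a': [3, 7]}}
`original['data'].append(386)` → original = {'data': [6, 6, 7, 386], 'nested': {'a': [3, 7]}}; shallow = {'data': [6, 6, 7, 386], 'nested': {'a': [3, 7]}}
`original['nested']['a'].append(904)` → original = {'data': [6, 6, 7, 386], 'nested': {'a': [3, 7, 904]}}; shallow = {'data': [6, 6, 7, 386], 'nested': {'a': [3, 7, 904]}}
`print(shallow['data'])` → prints [6, 6, 7, 386]
`print(shallow['nested']['a'])` → prints [3, 7, 904]
`print(deep['data'])` → prints [6, 6, 7]
`print(deep['nested']['a'])` → prints [3, 7]

Answer:
[6, 6, 7, 386]
[3, 7, 904]
[6, 6, 7]
[3, 7]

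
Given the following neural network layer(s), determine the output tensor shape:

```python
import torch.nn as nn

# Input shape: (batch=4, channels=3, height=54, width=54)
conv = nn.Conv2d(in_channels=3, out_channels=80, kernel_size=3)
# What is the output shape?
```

Input: (4, 3, 54, 54) -> Output: (4, 80, 52, 52)

Answer: (4, 80, 52, 52)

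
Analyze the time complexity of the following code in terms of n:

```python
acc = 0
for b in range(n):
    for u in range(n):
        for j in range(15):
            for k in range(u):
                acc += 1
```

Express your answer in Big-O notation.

Each loop level contributes: n × n × 1 × n. Multiplying the contributions gives O(n^3).

Answer: O(n^3)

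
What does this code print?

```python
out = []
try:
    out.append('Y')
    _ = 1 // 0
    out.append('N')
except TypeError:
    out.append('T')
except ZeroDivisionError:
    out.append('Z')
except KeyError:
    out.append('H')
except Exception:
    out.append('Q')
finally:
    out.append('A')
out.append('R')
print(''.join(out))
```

Execution trace: 'Y' (try body) → 'Z' (except ZeroDivisionError) → 'A' (finally) → 'R' (after the try/except). Output: YZAR

Answer: YZAR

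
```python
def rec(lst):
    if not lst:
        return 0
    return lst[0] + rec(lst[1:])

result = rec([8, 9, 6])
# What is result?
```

8 + 9 + 6 + 0 = 23

Answer: 23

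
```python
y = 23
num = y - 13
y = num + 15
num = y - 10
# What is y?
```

Trace:
`y = 23` → y = 23
`num = y - 13` → num = 10
`y = num + 15` → y = 25
`num = y - 10` → num = 15
So y = 25

Answer: 25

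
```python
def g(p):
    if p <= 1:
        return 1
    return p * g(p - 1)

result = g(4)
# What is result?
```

g(4) = 4 * 3 * 2 * 1 = 24

Answer: 24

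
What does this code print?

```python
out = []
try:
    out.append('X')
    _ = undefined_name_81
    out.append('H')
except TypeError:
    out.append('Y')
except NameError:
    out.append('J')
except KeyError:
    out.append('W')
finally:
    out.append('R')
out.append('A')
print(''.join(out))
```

Execution trace: 'X' (try body) → 'J' (except NameError) → 'R' (finally) → 'A' (after the try/except). Output: XJRA

Answer: XJRA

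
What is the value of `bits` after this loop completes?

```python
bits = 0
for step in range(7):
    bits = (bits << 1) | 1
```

Build 7 consecutive 1-bits: 0b1111111
`bits` takes the values: 0 → 1 → 3 → 7 → 15 → 31 → 63 → 127

Answer: 127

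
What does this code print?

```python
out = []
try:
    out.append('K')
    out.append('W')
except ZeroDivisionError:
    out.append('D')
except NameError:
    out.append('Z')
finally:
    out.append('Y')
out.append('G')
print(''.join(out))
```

Execution trace: 'K' (try body) → 'W' (try body, no exception) → 'Y' (finally) → 'G' (after the try/except). Output: KWYG

Answer: KWYG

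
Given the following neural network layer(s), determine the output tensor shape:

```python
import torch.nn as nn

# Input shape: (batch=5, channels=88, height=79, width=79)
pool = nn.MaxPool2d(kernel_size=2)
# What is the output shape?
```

Input: (5, 88, 79, 79) -> Output: (5, 88, 39, 39)

Answer: (5, 88, 39, 39)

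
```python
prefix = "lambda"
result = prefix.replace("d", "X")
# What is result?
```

Trace:
`prefix = "lambda"` → prefix = 'lambda'
`result = prefix.replace("d", "X")` → result = 'lambXa'
So result = 'lambXa'

Answer: 'lambXa'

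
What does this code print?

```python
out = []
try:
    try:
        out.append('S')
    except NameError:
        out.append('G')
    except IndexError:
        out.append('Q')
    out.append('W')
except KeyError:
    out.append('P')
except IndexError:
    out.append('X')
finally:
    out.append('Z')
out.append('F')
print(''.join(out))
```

Execution trace: 'S' (inner try body, no exception) → 'W' (try body, no exception) → 'Z' (finally) → 'F' (after the try/except). Output: SWZF

Answer: SWZF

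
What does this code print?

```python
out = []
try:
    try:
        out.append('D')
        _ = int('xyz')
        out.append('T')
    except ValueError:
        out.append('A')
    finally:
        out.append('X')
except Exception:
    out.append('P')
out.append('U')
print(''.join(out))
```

Execution trace: 'D' (inner try body) → 'A' (inner except ValueError) → 'X' (inner finally) → 'U' (after the try/except). Output: DAXU

Answer: DAXU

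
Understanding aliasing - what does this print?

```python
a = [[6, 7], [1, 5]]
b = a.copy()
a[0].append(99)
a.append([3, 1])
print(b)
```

Key concept: shallow copy with nested lists.
Step by step:
`a = [[6, 7], [1, 5]]` → a = [[6, 7], [1, 5]]
`b = a.copy()` → b = [[6, 7], [1, 5]]
`a[0].append(99)` → a = [[6, 7, 99], [1, 5]]; b = [[6, 7, 99], [1, 5]]
`a.append([3, 1])` → a = [[6, 7, 99], [1, 5], [3, 1]]
`print(b)` → prints [[6, 7, 99], [1, 5]]

Answer: [[6, 7, 99], [1, 5]]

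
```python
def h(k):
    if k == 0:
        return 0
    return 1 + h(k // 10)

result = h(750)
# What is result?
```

Count of digits of 750: 3

Answer: 3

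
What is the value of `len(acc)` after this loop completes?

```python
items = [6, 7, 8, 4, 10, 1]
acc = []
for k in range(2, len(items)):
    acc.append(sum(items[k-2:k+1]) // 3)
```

Number of 3-element averages
`acc` takes the values: [] → [7] → [7, 6] → [7, 6, 7] → [7, 6, 7, 5]
So `len(acc)` = 4

Answer: 4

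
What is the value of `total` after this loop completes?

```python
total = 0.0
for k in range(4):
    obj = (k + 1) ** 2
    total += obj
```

Sum of squared losses 1² + 2² + ... + 4²
`total` takes the values: 0.0 → 1.0 → 5.0 → 14.0 → 30.0

Answer: 30.0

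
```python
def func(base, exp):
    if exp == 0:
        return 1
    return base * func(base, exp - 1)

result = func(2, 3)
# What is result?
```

func(2, 3) = 2 * 2 * 2 = 8

Answer: 8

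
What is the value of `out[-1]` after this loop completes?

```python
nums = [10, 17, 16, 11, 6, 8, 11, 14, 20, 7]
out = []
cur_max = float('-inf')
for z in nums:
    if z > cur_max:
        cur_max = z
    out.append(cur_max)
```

Running max ends at 20
`out` takes the values: [] → [10] → [10, 17] → [10, 17, 17] → [10, 17, 17, 17] → [10, 17, 17, 17, 17] → [10, 17, 17, 17, 17, 17] → [10, 17, 17, 17, 17, 17, 17] → [10, 17, 17, 17, 17, 17, 17, 17] → [10, 17, 17, 17, 17, 17, 17, 17, 20] → [10, 17, 17, 17, 17, 17, 17, 17, 20, 20]
So `out[-1]` = 20

Answer: 20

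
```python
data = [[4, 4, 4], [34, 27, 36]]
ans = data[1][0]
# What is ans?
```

Trace:
`data = [[4, 4, 4], [34, 27, 36]]` → data = [[4, 4, 4], [34, 27, 36]]
`ans = data[1][0]` → ans = 34
So ans = 34

Answer: 34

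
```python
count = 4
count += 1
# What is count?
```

Trace:
`count = 4` → count = 4
`count += 1` → count = 5
So count = 5

Answer: 5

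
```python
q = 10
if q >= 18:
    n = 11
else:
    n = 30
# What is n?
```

Trace:
`q = 10` → q = 10
`if q >= 18: ...` → q >= 18 is False, take else branch → n = 30
So n = 30

Answer: 30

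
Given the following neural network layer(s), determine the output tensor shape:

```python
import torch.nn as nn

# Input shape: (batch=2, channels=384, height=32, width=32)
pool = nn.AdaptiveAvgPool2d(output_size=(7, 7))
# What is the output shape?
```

Input: (2, 384, 32, 32) -> Output: (2, 384, 7, 7)

Answer: (2, 384, 7, 7)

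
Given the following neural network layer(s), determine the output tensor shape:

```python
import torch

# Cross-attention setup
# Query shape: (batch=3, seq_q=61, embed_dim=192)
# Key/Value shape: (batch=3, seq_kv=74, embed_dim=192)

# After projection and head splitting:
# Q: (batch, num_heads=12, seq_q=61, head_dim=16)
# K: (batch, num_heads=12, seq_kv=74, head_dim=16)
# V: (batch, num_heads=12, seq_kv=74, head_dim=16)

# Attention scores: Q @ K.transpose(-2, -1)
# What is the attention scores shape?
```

Input: (3, 61, 192) -> Output: (3, 12, 61, 74)

Answer: (3, 12, 61, 74)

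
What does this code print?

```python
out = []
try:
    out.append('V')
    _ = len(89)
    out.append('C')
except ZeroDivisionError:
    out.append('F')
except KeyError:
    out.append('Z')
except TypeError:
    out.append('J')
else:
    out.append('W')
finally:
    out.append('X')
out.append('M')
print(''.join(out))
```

Execution trace: 'V' (try body) → 'J' (except TypeError) → 'X' (finally) → 'M' (after the try/except). Output: VJXM

Answer: VJXM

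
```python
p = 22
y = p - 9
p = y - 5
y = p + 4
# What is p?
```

Trace:
`p = 22` → p = 22
`y = p - 9` → y = 13
`p = y - 5` → p = 8
`y = p + 4` → y = 12
So p = 8

Answer: 8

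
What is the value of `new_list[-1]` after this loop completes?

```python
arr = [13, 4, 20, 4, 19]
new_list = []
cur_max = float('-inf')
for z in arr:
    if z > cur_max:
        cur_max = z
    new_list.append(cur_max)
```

Running max ends at 20
`new_list` takes the values: [] → [13] → [13, 13] → [13, 13, 20] → [13, 13, 20, 20] → [13, 13, 20, 20, 20]
So `new_list[-1]` = 20

Answer: 20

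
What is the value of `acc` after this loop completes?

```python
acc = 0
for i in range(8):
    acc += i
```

Sum of 0 to 7 = 28
`acc` takes the values: 0 → 1 → 3 → 6 → 10 → 15 → 21 → 28

Answer: 28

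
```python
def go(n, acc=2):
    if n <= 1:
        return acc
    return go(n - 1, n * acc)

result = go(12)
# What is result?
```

Accumulator trace (n, acc): (12, 2) -> (11, 24) -> (10, 264) -> (9, 2640) -> (8, 23760) -> (7, 190080) -> (6, 1330560) -> (5, 7983360) -> (4, 39916800) -> (3, 159667200) -> (2, 479001600) -> (1, 958003200) -> return 958003200

Answer: 958003200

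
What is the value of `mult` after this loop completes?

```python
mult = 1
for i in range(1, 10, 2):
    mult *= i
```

Product of 1, 3, 5, ... up to 9
`mult` takes the values: 1 → 3 → 15 → 105 → 945

Answer: 945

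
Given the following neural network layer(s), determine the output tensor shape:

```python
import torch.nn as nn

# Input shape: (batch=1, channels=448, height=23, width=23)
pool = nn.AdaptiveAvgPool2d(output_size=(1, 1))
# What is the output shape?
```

Input: (1, 448, 23, 23) -> Output: (1, 448, 1, 1)

Answer: (1, 448, 1, 1)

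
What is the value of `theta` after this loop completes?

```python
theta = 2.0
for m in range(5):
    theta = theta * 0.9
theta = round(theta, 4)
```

Exponential decay: 2.0 * 0.9^5
`theta` takes the values: 2.0 → 1.8 → 1.62 → 1.458 → 1.3122 → 1.18098 → 1.181

Answer: 1.181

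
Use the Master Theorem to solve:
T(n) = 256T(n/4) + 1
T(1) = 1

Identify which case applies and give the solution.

a=256, b=4, f(n)=1. log_4(256) = 4. Since c=0 < 4, Case 1 applies: T(n) = Θ(n^log_b(a)) = O(n^4).

Answer: O(n^4) - Case 1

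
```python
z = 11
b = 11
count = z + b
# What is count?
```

Trace:
`z = 11` → z = 11
`b = 11` → b = 11
`count = z + b` → count = 22
So count = 22

Answer: 22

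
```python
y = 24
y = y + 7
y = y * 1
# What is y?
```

Trace:
`y = 24` → y = 24
`y = y + 7` → y = 31
`y = y * 1` → y = 31
So y = 31

Answer: 31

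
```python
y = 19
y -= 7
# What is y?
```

Trace:
`y = 19` → y = 19
`y -= 7` → y = 12
So y = 12

Answer: 12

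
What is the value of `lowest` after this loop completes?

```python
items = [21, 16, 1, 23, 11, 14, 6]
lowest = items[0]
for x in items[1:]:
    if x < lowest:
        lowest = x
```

Minimum of [21, 16, 1, 23, 11, 14, 6]
`lowest` takes the values: 21 → 16 → 1

Answer: 1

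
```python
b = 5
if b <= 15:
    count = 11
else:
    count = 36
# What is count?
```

Trace:
`b = 5` → b = 5
`if b <= 15: ...` → b <= 15 is True → count = 11
So count = 11

Answer: 11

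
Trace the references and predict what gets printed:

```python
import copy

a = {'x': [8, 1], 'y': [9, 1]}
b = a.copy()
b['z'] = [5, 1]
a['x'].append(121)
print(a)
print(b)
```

Key concept: shallow copy of dict with mutable values.
Step by step:
`a = {'x': [8, 1], 'y': [9, 1]}` → a = {'x': [8, 1], 'y': [9, 1]}
`b = a.copy()` → b = {'x': [8, 1], 'y': [9, 1]}
`b['z'] = [5, 1]` → b = {'x': [8, 1], 'y': [9, 1], 'z': [5, 1]}
`a['x'].append(121)` → a = {'x': [8, 1, 121], 'y': [9, 1]}; b = {'x': [8, 1, 121], 'y': [9, 1], 'z': [5, 1]}
`print(a)` → prints {'x': [8, 1, 121], 'y': [9, 1]}
`print(b)` → prints {'x': [8, 1, 121], 'y': [9, 1], 'z': [5, 1]}

Answer:
{'x': [8, 1, 121], 'y': [9, 1]}
{'x': [8, 1, 121], 'y': [9, 1], 'z': [5, 1]}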